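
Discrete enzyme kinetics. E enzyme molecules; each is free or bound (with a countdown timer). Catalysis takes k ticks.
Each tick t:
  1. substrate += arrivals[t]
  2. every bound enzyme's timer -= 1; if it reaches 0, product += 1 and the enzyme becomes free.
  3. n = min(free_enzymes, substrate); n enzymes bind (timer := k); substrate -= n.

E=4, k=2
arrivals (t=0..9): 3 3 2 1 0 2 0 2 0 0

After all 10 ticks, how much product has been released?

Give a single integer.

Answer: 13

Derivation:
t=0: arr=3 -> substrate=0 bound=3 product=0
t=1: arr=3 -> substrate=2 bound=4 product=0
t=2: arr=2 -> substrate=1 bound=4 product=3
t=3: arr=1 -> substrate=1 bound=4 product=4
t=4: arr=0 -> substrate=0 bound=2 product=7
t=5: arr=2 -> substrate=0 bound=3 product=8
t=6: arr=0 -> substrate=0 bound=2 product=9
t=7: arr=2 -> substrate=0 bound=2 product=11
t=8: arr=0 -> substrate=0 bound=2 product=11
t=9: arr=0 -> substrate=0 bound=0 product=13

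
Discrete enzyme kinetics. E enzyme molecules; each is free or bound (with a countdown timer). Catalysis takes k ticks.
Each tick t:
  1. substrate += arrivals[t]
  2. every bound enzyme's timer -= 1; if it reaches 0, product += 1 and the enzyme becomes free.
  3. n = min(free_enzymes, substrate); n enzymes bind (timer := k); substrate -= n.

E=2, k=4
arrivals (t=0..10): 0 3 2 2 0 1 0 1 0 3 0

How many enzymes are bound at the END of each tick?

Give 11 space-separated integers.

t=0: arr=0 -> substrate=0 bound=0 product=0
t=1: arr=3 -> substrate=1 bound=2 product=0
t=2: arr=2 -> substrate=3 bound=2 product=0
t=3: arr=2 -> substrate=5 bound=2 product=0
t=4: arr=0 -> substrate=5 bound=2 product=0
t=5: arr=1 -> substrate=4 bound=2 product=2
t=6: arr=0 -> substrate=4 bound=2 product=2
t=7: arr=1 -> substrate=5 bound=2 product=2
t=8: arr=0 -> substrate=5 bound=2 product=2
t=9: arr=3 -> substrate=6 bound=2 product=4
t=10: arr=0 -> substrate=6 bound=2 product=4

Answer: 0 2 2 2 2 2 2 2 2 2 2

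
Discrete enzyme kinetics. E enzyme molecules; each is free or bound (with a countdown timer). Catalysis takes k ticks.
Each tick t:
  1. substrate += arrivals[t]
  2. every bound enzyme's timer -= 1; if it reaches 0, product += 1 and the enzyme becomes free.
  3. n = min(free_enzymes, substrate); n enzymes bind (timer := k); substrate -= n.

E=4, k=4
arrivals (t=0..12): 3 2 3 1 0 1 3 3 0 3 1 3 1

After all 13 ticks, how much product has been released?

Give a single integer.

Answer: 11

Derivation:
t=0: arr=3 -> substrate=0 bound=3 product=0
t=1: arr=2 -> substrate=1 bound=4 product=0
t=2: arr=3 -> substrate=4 bound=4 product=0
t=3: arr=1 -> substrate=5 bound=4 product=0
t=4: arr=0 -> substrate=2 bound=4 product=3
t=5: arr=1 -> substrate=2 bound=4 product=4
t=6: arr=3 -> substrate=5 bound=4 product=4
t=7: arr=3 -> substrate=8 bound=4 product=4
t=8: arr=0 -> substrate=5 bound=4 product=7
t=9: arr=3 -> substrate=7 bound=4 product=8
t=10: arr=1 -> substrate=8 bound=4 product=8
t=11: arr=3 -> substrate=11 bound=4 product=8
t=12: arr=1 -> substrate=9 bound=4 product=11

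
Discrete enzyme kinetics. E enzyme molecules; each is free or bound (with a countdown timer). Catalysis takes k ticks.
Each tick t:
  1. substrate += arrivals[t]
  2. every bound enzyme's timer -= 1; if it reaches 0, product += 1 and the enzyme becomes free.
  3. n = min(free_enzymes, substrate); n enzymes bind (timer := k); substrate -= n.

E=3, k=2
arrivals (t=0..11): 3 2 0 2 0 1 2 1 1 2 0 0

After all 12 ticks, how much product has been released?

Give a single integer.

t=0: arr=3 -> substrate=0 bound=3 product=0
t=1: arr=2 -> substrate=2 bound=3 product=0
t=2: arr=0 -> substrate=0 bound=2 product=3
t=3: arr=2 -> substrate=1 bound=3 product=3
t=4: arr=0 -> substrate=0 bound=2 product=5
t=5: arr=1 -> substrate=0 bound=2 product=6
t=6: arr=2 -> substrate=0 bound=3 product=7
t=7: arr=1 -> substrate=0 bound=3 product=8
t=8: arr=1 -> substrate=0 bound=2 product=10
t=9: arr=2 -> substrate=0 bound=3 product=11
t=10: arr=0 -> substrate=0 bound=2 product=12
t=11: arr=0 -> substrate=0 bound=0 product=14

Answer: 14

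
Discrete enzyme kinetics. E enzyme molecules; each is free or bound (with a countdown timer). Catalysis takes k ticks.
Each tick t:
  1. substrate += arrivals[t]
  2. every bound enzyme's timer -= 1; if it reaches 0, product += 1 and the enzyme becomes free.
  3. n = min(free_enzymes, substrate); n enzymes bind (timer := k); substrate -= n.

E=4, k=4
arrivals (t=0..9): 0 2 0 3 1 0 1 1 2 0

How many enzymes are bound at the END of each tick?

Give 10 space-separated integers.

Answer: 0 2 2 4 4 4 4 4 4 4

Derivation:
t=0: arr=0 -> substrate=0 bound=0 product=0
t=1: arr=2 -> substrate=0 bound=2 product=0
t=2: arr=0 -> substrate=0 bound=2 product=0
t=3: arr=3 -> substrate=1 bound=4 product=0
t=4: arr=1 -> substrate=2 bound=4 product=0
t=5: arr=0 -> substrate=0 bound=4 product=2
t=6: arr=1 -> substrate=1 bound=4 product=2
t=7: arr=1 -> substrate=0 bound=4 product=4
t=8: arr=2 -> substrate=2 bound=4 product=4
t=9: arr=0 -> substrate=0 bound=4 product=6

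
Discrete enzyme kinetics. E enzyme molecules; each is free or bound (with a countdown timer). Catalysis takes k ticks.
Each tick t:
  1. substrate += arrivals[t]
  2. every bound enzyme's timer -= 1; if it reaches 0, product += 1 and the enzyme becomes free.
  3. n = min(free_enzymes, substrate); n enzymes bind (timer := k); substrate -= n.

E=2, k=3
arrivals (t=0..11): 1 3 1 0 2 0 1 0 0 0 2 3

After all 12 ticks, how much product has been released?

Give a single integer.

Answer: 6

Derivation:
t=0: arr=1 -> substrate=0 bound=1 product=0
t=1: arr=3 -> substrate=2 bound=2 product=0
t=2: arr=1 -> substrate=3 bound=2 product=0
t=3: arr=0 -> substrate=2 bound=2 product=1
t=4: arr=2 -> substrate=3 bound=2 product=2
t=5: arr=0 -> substrate=3 bound=2 product=2
t=6: arr=1 -> substrate=3 bound=2 product=3
t=7: arr=0 -> substrate=2 bound=2 product=4
t=8: arr=0 -> substrate=2 bound=2 product=4
t=9: arr=0 -> substrate=1 bound=2 product=5
t=10: arr=2 -> substrate=2 bound=2 product=6
t=11: arr=3 -> substrate=5 bound=2 product=6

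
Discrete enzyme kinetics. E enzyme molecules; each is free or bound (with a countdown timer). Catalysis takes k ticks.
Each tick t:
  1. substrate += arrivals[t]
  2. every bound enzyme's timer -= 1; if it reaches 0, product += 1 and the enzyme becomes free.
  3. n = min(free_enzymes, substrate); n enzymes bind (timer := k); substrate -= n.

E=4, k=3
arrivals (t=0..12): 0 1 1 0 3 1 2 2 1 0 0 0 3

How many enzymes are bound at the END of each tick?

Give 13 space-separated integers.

t=0: arr=0 -> substrate=0 bound=0 product=0
t=1: arr=1 -> substrate=0 bound=1 product=0
t=2: arr=1 -> substrate=0 bound=2 product=0
t=3: arr=0 -> substrate=0 bound=2 product=0
t=4: arr=3 -> substrate=0 bound=4 product=1
t=5: arr=1 -> substrate=0 bound=4 product=2
t=6: arr=2 -> substrate=2 bound=4 product=2
t=7: arr=2 -> substrate=1 bound=4 product=5
t=8: arr=1 -> substrate=1 bound=4 product=6
t=9: arr=0 -> substrate=1 bound=4 product=6
t=10: arr=0 -> substrate=0 bound=2 product=9
t=11: arr=0 -> substrate=0 bound=1 product=10
t=12: arr=3 -> substrate=0 bound=4 product=10

Answer: 0 1 2 2 4 4 4 4 4 4 2 1 4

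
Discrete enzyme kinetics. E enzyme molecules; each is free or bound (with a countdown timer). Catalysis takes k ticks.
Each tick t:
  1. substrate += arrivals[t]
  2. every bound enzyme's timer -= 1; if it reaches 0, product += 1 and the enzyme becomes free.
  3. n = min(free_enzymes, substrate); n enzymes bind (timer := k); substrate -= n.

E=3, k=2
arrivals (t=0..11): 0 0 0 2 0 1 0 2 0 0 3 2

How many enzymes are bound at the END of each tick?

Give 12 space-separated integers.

Answer: 0 0 0 2 2 1 1 2 2 0 3 3

Derivation:
t=0: arr=0 -> substrate=0 bound=0 product=0
t=1: arr=0 -> substrate=0 bound=0 product=0
t=2: arr=0 -> substrate=0 bound=0 product=0
t=3: arr=2 -> substrate=0 bound=2 product=0
t=4: arr=0 -> substrate=0 bound=2 product=0
t=5: arr=1 -> substrate=0 bound=1 product=2
t=6: arr=0 -> substrate=0 bound=1 product=2
t=7: arr=2 -> substrate=0 bound=2 product=3
t=8: arr=0 -> substrate=0 bound=2 product=3
t=9: arr=0 -> substrate=0 bound=0 product=5
t=10: arr=3 -> substrate=0 bound=3 product=5
t=11: arr=2 -> substrate=2 bound=3 product=5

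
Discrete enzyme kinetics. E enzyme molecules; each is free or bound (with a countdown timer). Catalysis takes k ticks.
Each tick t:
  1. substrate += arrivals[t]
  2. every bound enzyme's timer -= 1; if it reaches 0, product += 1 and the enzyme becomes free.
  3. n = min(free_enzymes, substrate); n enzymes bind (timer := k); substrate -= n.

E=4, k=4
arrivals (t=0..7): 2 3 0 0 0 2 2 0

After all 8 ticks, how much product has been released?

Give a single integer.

t=0: arr=2 -> substrate=0 bound=2 product=0
t=1: arr=3 -> substrate=1 bound=4 product=0
t=2: arr=0 -> substrate=1 bound=4 product=0
t=3: arr=0 -> substrate=1 bound=4 product=0
t=4: arr=0 -> substrate=0 bound=3 product=2
t=5: arr=2 -> substrate=0 bound=3 product=4
t=6: arr=2 -> substrate=1 bound=4 product=4
t=7: arr=0 -> substrate=1 bound=4 product=4

Answer: 4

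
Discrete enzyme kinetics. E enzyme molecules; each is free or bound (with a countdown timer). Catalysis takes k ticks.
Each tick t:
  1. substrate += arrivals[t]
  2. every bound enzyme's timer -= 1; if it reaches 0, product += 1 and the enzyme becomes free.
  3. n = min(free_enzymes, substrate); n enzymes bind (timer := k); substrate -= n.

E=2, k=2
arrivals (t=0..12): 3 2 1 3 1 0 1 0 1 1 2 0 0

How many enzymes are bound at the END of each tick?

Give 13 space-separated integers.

Answer: 2 2 2 2 2 2 2 2 2 2 2 2 2

Derivation:
t=0: arr=3 -> substrate=1 bound=2 product=0
t=1: arr=2 -> substrate=3 bound=2 product=0
t=2: arr=1 -> substrate=2 bound=2 product=2
t=3: arr=3 -> substrate=5 bound=2 product=2
t=4: arr=1 -> substrate=4 bound=2 product=4
t=5: arr=0 -> substrate=4 bound=2 product=4
t=6: arr=1 -> substrate=3 bound=2 product=6
t=7: arr=0 -> substrate=3 bound=2 product=6
t=8: arr=1 -> substrate=2 bound=2 product=8
t=9: arr=1 -> substrate=3 bound=2 product=8
t=10: arr=2 -> substrate=3 bound=2 product=10
t=11: arr=0 -> substrate=3 bound=2 product=10
t=12: arr=0 -> substrate=1 bound=2 product=12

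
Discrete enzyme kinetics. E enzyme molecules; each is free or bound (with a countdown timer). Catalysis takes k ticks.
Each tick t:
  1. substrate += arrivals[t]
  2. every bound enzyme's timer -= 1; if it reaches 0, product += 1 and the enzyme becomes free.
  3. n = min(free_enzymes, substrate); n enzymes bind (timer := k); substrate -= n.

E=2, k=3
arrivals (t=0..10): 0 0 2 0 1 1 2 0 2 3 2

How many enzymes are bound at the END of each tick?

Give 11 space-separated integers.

t=0: arr=0 -> substrate=0 bound=0 product=0
t=1: arr=0 -> substrate=0 bound=0 product=0
t=2: arr=2 -> substrate=0 bound=2 product=0
t=3: arr=0 -> substrate=0 bound=2 product=0
t=4: arr=1 -> substrate=1 bound=2 product=0
t=5: arr=1 -> substrate=0 bound=2 product=2
t=6: arr=2 -> substrate=2 bound=2 product=2
t=7: arr=0 -> substrate=2 bound=2 product=2
t=8: arr=2 -> substrate=2 bound=2 product=4
t=9: arr=3 -> substrate=5 bound=2 product=4
t=10: arr=2 -> substrate=7 bound=2 product=4

Answer: 0 0 2 2 2 2 2 2 2 2 2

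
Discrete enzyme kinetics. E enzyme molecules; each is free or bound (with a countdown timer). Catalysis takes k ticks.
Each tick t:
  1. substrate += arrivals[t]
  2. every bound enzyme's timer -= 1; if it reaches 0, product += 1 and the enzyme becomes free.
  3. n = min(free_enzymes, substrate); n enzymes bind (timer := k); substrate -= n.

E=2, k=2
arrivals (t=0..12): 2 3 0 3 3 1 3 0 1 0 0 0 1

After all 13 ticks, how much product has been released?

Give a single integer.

Answer: 12

Derivation:
t=0: arr=2 -> substrate=0 bound=2 product=0
t=1: arr=3 -> substrate=3 bound=2 product=0
t=2: arr=0 -> substrate=1 bound=2 product=2
t=3: arr=3 -> substrate=4 bound=2 product=2
t=4: arr=3 -> substrate=5 bound=2 product=4
t=5: arr=1 -> substrate=6 bound=2 product=4
t=6: arr=3 -> substrate=7 bound=2 product=6
t=7: arr=0 -> substrate=7 bound=2 product=6
t=8: arr=1 -> substrate=6 bound=2 product=8
t=9: arr=0 -> substrate=6 bound=2 product=8
t=10: arr=0 -> substrate=4 bound=2 product=10
t=11: arr=0 -> substrate=4 bound=2 product=10
t=12: arr=1 -> substrate=3 bound=2 product=12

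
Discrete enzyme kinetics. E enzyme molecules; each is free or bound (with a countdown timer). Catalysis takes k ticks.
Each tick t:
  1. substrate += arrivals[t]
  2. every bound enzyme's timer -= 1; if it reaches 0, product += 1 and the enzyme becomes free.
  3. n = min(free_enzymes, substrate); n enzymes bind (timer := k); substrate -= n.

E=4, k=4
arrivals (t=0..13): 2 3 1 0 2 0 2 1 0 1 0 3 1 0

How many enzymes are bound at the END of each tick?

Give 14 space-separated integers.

Answer: 2 4 4 4 4 4 4 4 4 4 4 4 4 4

Derivation:
t=0: arr=2 -> substrate=0 bound=2 product=0
t=1: arr=3 -> substrate=1 bound=4 product=0
t=2: arr=1 -> substrate=2 bound=4 product=0
t=3: arr=0 -> substrate=2 bound=4 product=0
t=4: arr=2 -> substrate=2 bound=4 product=2
t=5: arr=0 -> substrate=0 bound=4 product=4
t=6: arr=2 -> substrate=2 bound=4 product=4
t=7: arr=1 -> substrate=3 bound=4 product=4
t=8: arr=0 -> substrate=1 bound=4 product=6
t=9: arr=1 -> substrate=0 bound=4 product=8
t=10: arr=0 -> substrate=0 bound=4 product=8
t=11: arr=3 -> substrate=3 bound=4 product=8
t=12: arr=1 -> substrate=2 bound=4 product=10
t=13: arr=0 -> substrate=0 bound=4 product=12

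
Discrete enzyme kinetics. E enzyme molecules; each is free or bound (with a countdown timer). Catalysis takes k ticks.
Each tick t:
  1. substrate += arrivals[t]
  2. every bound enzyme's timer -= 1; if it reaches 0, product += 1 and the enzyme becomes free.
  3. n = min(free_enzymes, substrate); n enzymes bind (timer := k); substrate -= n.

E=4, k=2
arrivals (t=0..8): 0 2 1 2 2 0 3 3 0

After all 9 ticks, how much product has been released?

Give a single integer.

t=0: arr=0 -> substrate=0 bound=0 product=0
t=1: arr=2 -> substrate=0 bound=2 product=0
t=2: arr=1 -> substrate=0 bound=3 product=0
t=3: arr=2 -> substrate=0 bound=3 product=2
t=4: arr=2 -> substrate=0 bound=4 product=3
t=5: arr=0 -> substrate=0 bound=2 product=5
t=6: arr=3 -> substrate=0 bound=3 product=7
t=7: arr=3 -> substrate=2 bound=4 product=7
t=8: arr=0 -> substrate=0 bound=3 product=10

Answer: 10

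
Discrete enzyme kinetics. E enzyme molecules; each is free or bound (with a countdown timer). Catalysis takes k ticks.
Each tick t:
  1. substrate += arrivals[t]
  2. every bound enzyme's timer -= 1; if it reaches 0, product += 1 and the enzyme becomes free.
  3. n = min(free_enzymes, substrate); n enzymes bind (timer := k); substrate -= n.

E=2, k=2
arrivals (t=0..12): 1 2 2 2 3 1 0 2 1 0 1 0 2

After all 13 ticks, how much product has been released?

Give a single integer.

Answer: 11

Derivation:
t=0: arr=1 -> substrate=0 bound=1 product=0
t=1: arr=2 -> substrate=1 bound=2 product=0
t=2: arr=2 -> substrate=2 bound=2 product=1
t=3: arr=2 -> substrate=3 bound=2 product=2
t=4: arr=3 -> substrate=5 bound=2 product=3
t=5: arr=1 -> substrate=5 bound=2 product=4
t=6: arr=0 -> substrate=4 bound=2 product=5
t=7: arr=2 -> substrate=5 bound=2 product=6
t=8: arr=1 -> substrate=5 bound=2 product=7
t=9: arr=0 -> substrate=4 bound=2 product=8
t=10: arr=1 -> substrate=4 bound=2 product=9
t=11: arr=0 -> substrate=3 bound=2 product=10
t=12: arr=2 -> substrate=4 bound=2 product=11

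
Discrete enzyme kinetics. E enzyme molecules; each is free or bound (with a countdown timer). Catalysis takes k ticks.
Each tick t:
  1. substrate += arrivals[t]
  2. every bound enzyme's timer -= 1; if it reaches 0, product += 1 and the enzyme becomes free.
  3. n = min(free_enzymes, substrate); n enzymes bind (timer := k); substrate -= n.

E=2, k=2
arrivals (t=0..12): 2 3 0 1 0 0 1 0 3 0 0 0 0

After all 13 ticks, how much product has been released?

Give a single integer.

t=0: arr=2 -> substrate=0 bound=2 product=0
t=1: arr=3 -> substrate=3 bound=2 product=0
t=2: arr=0 -> substrate=1 bound=2 product=2
t=3: arr=1 -> substrate=2 bound=2 product=2
t=4: arr=0 -> substrate=0 bound=2 product=4
t=5: arr=0 -> substrate=0 bound=2 product=4
t=6: arr=1 -> substrate=0 bound=1 product=6
t=7: arr=0 -> substrate=0 bound=1 product=6
t=8: arr=3 -> substrate=1 bound=2 product=7
t=9: arr=0 -> substrate=1 bound=2 product=7
t=10: arr=0 -> substrate=0 bound=1 product=9
t=11: arr=0 -> substrate=0 bound=1 product=9
t=12: arr=0 -> substrate=0 bound=0 product=10

Answer: 10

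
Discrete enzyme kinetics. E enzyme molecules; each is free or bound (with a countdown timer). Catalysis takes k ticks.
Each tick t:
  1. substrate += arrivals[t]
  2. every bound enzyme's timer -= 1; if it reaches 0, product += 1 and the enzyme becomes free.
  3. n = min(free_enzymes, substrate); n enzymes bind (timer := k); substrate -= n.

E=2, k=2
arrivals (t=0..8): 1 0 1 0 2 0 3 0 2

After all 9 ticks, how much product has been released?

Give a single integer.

Answer: 6

Derivation:
t=0: arr=1 -> substrate=0 bound=1 product=0
t=1: arr=0 -> substrate=0 bound=1 product=0
t=2: arr=1 -> substrate=0 bound=1 product=1
t=3: arr=0 -> substrate=0 bound=1 product=1
t=4: arr=2 -> substrate=0 bound=2 product=2
t=5: arr=0 -> substrate=0 bound=2 product=2
t=6: arr=3 -> substrate=1 bound=2 product=4
t=7: arr=0 -> substrate=1 bound=2 product=4
t=8: arr=2 -> substrate=1 bound=2 product=6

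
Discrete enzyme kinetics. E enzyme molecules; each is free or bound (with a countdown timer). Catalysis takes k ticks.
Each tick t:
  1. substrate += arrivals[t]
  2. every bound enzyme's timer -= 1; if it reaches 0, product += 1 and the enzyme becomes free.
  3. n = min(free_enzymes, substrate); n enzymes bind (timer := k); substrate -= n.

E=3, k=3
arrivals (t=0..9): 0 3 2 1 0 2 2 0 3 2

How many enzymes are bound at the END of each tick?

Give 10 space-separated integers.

Answer: 0 3 3 3 3 3 3 3 3 3

Derivation:
t=0: arr=0 -> substrate=0 bound=0 product=0
t=1: arr=3 -> substrate=0 bound=3 product=0
t=2: arr=2 -> substrate=2 bound=3 product=0
t=3: arr=1 -> substrate=3 bound=3 product=0
t=4: arr=0 -> substrate=0 bound=3 product=3
t=5: arr=2 -> substrate=2 bound=3 product=3
t=6: arr=2 -> substrate=4 bound=3 product=3
t=7: arr=0 -> substrate=1 bound=3 product=6
t=8: arr=3 -> substrate=4 bound=3 product=6
t=9: arr=2 -> substrate=6 bound=3 product=6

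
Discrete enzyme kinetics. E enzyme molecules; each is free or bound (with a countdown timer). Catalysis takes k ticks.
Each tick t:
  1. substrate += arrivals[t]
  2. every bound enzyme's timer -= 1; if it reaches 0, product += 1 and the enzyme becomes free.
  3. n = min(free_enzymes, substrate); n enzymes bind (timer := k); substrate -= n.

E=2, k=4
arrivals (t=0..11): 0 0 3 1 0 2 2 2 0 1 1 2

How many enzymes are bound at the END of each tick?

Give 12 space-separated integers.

t=0: arr=0 -> substrate=0 bound=0 product=0
t=1: arr=0 -> substrate=0 bound=0 product=0
t=2: arr=3 -> substrate=1 bound=2 product=0
t=3: arr=1 -> substrate=2 bound=2 product=0
t=4: arr=0 -> substrate=2 bound=2 product=0
t=5: arr=2 -> substrate=4 bound=2 product=0
t=6: arr=2 -> substrate=4 bound=2 product=2
t=7: arr=2 -> substrate=6 bound=2 product=2
t=8: arr=0 -> substrate=6 bound=2 product=2
t=9: arr=1 -> substrate=7 bound=2 product=2
t=10: arr=1 -> substrate=6 bound=2 product=4
t=11: arr=2 -> substrate=8 bound=2 product=4

Answer: 0 0 2 2 2 2 2 2 2 2 2 2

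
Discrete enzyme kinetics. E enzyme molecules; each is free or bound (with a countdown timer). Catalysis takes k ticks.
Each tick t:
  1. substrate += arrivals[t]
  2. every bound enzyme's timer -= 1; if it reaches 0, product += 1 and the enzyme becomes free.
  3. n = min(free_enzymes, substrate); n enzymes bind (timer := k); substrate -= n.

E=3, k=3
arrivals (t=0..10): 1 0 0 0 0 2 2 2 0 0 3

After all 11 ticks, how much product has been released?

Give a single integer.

t=0: arr=1 -> substrate=0 bound=1 product=0
t=1: arr=0 -> substrate=0 bound=1 product=0
t=2: arr=0 -> substrate=0 bound=1 product=0
t=3: arr=0 -> substrate=0 bound=0 product=1
t=4: arr=0 -> substrate=0 bound=0 product=1
t=5: arr=2 -> substrate=0 bound=2 product=1
t=6: arr=2 -> substrate=1 bound=3 product=1
t=7: arr=2 -> substrate=3 bound=3 product=1
t=8: arr=0 -> substrate=1 bound=3 product=3
t=9: arr=0 -> substrate=0 bound=3 product=4
t=10: arr=3 -> substrate=3 bound=3 product=4

Answer: 4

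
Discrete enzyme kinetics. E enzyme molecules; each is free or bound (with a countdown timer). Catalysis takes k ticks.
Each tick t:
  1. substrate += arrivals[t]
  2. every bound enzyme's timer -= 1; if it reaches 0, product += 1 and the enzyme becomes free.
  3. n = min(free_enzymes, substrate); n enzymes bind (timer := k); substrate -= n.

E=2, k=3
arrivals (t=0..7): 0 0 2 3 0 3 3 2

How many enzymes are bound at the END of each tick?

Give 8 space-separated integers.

t=0: arr=0 -> substrate=0 bound=0 product=0
t=1: arr=0 -> substrate=0 bound=0 product=0
t=2: arr=2 -> substrate=0 bound=2 product=0
t=3: arr=3 -> substrate=3 bound=2 product=0
t=4: arr=0 -> substrate=3 bound=2 product=0
t=5: arr=3 -> substrate=4 bound=2 product=2
t=6: arr=3 -> substrate=7 bound=2 product=2
t=7: arr=2 -> substrate=9 bound=2 product=2

Answer: 0 0 2 2 2 2 2 2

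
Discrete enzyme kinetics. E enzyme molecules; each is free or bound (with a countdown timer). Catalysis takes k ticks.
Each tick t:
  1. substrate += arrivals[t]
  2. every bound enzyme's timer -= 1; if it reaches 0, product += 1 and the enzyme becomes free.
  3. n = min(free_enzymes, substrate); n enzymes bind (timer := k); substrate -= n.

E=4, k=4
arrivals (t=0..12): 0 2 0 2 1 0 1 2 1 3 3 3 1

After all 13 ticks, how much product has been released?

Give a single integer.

Answer: 8

Derivation:
t=0: arr=0 -> substrate=0 bound=0 product=0
t=1: arr=2 -> substrate=0 bound=2 product=0
t=2: arr=0 -> substrate=0 bound=2 product=0
t=3: arr=2 -> substrate=0 bound=4 product=0
t=4: arr=1 -> substrate=1 bound=4 product=0
t=5: arr=0 -> substrate=0 bound=3 product=2
t=6: arr=1 -> substrate=0 bound=4 product=2
t=7: arr=2 -> substrate=0 bound=4 product=4
t=8: arr=1 -> substrate=1 bound=4 product=4
t=9: arr=3 -> substrate=3 bound=4 product=5
t=10: arr=3 -> substrate=5 bound=4 product=6
t=11: arr=3 -> substrate=6 bound=4 product=8
t=12: arr=1 -> substrate=7 bound=4 product=8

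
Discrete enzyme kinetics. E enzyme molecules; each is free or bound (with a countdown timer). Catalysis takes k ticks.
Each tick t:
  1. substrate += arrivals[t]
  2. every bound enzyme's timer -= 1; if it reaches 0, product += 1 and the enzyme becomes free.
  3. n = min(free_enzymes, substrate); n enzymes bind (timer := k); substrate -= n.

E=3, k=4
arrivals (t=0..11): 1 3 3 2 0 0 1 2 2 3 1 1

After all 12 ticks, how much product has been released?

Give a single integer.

t=0: arr=1 -> substrate=0 bound=1 product=0
t=1: arr=3 -> substrate=1 bound=3 product=0
t=2: arr=3 -> substrate=4 bound=3 product=0
t=3: arr=2 -> substrate=6 bound=3 product=0
t=4: arr=0 -> substrate=5 bound=3 product=1
t=5: arr=0 -> substrate=3 bound=3 product=3
t=6: arr=1 -> substrate=4 bound=3 product=3
t=7: arr=2 -> substrate=6 bound=3 product=3
t=8: arr=2 -> substrate=7 bound=3 product=4
t=9: arr=3 -> substrate=8 bound=3 product=6
t=10: arr=1 -> substrate=9 bound=3 product=6
t=11: arr=1 -> substrate=10 bound=3 product=6

Answer: 6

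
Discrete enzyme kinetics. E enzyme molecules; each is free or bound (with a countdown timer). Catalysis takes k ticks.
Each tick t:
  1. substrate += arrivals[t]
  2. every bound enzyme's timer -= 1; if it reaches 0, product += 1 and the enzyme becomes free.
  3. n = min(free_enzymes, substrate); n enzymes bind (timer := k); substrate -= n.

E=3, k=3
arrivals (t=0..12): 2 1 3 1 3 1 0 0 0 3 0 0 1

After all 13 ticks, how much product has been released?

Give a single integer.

Answer: 11

Derivation:
t=0: arr=2 -> substrate=0 bound=2 product=0
t=1: arr=1 -> substrate=0 bound=3 product=0
t=2: arr=3 -> substrate=3 bound=3 product=0
t=3: arr=1 -> substrate=2 bound=3 product=2
t=4: arr=3 -> substrate=4 bound=3 product=3
t=5: arr=1 -> substrate=5 bound=3 product=3
t=6: arr=0 -> substrate=3 bound=3 product=5
t=7: arr=0 -> substrate=2 bound=3 product=6
t=8: arr=0 -> substrate=2 bound=3 product=6
t=9: arr=3 -> substrate=3 bound=3 product=8
t=10: arr=0 -> substrate=2 bound=3 product=9
t=11: arr=0 -> substrate=2 bound=3 product=9
t=12: arr=1 -> substrate=1 bound=3 product=11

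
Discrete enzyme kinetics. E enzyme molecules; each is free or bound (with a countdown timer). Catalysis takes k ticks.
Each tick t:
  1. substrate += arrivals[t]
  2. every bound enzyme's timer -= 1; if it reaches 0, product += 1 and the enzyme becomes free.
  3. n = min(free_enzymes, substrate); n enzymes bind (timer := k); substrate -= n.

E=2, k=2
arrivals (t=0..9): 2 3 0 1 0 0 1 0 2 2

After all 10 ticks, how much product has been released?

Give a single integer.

Answer: 7

Derivation:
t=0: arr=2 -> substrate=0 bound=2 product=0
t=1: arr=3 -> substrate=3 bound=2 product=0
t=2: arr=0 -> substrate=1 bound=2 product=2
t=3: arr=1 -> substrate=2 bound=2 product=2
t=4: arr=0 -> substrate=0 bound=2 product=4
t=5: arr=0 -> substrate=0 bound=2 product=4
t=6: arr=1 -> substrate=0 bound=1 product=6
t=7: arr=0 -> substrate=0 bound=1 product=6
t=8: arr=2 -> substrate=0 bound=2 product=7
t=9: arr=2 -> substrate=2 bound=2 product=7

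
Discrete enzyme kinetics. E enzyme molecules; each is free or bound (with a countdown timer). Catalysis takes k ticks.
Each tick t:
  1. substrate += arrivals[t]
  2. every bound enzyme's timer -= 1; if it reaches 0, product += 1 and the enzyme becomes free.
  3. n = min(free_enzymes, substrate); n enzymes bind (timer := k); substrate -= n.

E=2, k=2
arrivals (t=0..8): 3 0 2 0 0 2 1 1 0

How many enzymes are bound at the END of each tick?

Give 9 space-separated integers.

Answer: 2 2 2 2 1 2 2 2 2

Derivation:
t=0: arr=3 -> substrate=1 bound=2 product=0
t=1: arr=0 -> substrate=1 bound=2 product=0
t=2: arr=2 -> substrate=1 bound=2 product=2
t=3: arr=0 -> substrate=1 bound=2 product=2
t=4: arr=0 -> substrate=0 bound=1 product=4
t=5: arr=2 -> substrate=1 bound=2 product=4
t=6: arr=1 -> substrate=1 bound=2 product=5
t=7: arr=1 -> substrate=1 bound=2 product=6
t=8: arr=0 -> substrate=0 bound=2 product=7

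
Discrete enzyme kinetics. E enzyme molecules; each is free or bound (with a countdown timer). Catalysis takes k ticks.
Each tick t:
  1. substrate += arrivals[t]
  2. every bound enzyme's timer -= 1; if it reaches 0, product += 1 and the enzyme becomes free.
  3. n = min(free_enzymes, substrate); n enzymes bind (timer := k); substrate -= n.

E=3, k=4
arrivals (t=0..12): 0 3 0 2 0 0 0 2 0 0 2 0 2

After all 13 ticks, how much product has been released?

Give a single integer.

Answer: 6

Derivation:
t=0: arr=0 -> substrate=0 bound=0 product=0
t=1: arr=3 -> substrate=0 bound=3 product=0
t=2: arr=0 -> substrate=0 bound=3 product=0
t=3: arr=2 -> substrate=2 bound=3 product=0
t=4: arr=0 -> substrate=2 bound=3 product=0
t=5: arr=0 -> substrate=0 bound=2 product=3
t=6: arr=0 -> substrate=0 bound=2 product=3
t=7: arr=2 -> substrate=1 bound=3 product=3
t=8: arr=0 -> substrate=1 bound=3 product=3
t=9: arr=0 -> substrate=0 bound=2 product=5
t=10: arr=2 -> substrate=1 bound=3 product=5
t=11: arr=0 -> substrate=0 bound=3 product=6
t=12: arr=2 -> substrate=2 bound=3 product=6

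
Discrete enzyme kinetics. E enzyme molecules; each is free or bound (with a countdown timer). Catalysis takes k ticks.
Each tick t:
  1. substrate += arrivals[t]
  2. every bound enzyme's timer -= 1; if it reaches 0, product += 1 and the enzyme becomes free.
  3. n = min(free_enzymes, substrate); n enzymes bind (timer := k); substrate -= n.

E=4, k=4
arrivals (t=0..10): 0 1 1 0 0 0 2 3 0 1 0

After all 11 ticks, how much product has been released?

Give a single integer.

Answer: 4

Derivation:
t=0: arr=0 -> substrate=0 bound=0 product=0
t=1: arr=1 -> substrate=0 bound=1 product=0
t=2: arr=1 -> substrate=0 bound=2 product=0
t=3: arr=0 -> substrate=0 bound=2 product=0
t=4: arr=0 -> substrate=0 bound=2 product=0
t=5: arr=0 -> substrate=0 bound=1 product=1
t=6: arr=2 -> substrate=0 bound=2 product=2
t=7: arr=3 -> substrate=1 bound=4 product=2
t=8: arr=0 -> substrate=1 bound=4 product=2
t=9: arr=1 -> substrate=2 bound=4 product=2
t=10: arr=0 -> substrate=0 bound=4 product=4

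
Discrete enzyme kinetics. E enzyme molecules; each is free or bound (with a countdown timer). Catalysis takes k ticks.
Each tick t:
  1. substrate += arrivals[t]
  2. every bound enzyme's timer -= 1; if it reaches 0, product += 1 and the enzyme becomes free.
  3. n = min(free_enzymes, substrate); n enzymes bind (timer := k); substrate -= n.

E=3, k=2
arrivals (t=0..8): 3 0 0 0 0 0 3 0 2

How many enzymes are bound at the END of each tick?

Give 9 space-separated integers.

Answer: 3 3 0 0 0 0 3 3 2

Derivation:
t=0: arr=3 -> substrate=0 bound=3 product=0
t=1: arr=0 -> substrate=0 bound=3 product=0
t=2: arr=0 -> substrate=0 bound=0 product=3
t=3: arr=0 -> substrate=0 bound=0 product=3
t=4: arr=0 -> substrate=0 bound=0 product=3
t=5: arr=0 -> substrate=0 bound=0 product=3
t=6: arr=3 -> substrate=0 bound=3 product=3
t=7: arr=0 -> substrate=0 bound=3 product=3
t=8: arr=2 -> substrate=0 bound=2 product=6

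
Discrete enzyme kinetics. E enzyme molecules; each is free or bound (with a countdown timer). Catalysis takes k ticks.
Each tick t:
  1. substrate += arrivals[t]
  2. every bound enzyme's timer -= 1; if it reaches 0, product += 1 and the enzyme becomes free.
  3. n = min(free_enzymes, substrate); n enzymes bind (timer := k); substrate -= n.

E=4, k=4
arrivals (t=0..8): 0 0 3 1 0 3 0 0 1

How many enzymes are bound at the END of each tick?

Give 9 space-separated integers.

Answer: 0 0 3 4 4 4 4 3 4

Derivation:
t=0: arr=0 -> substrate=0 bound=0 product=0
t=1: arr=0 -> substrate=0 bound=0 product=0
t=2: arr=3 -> substrate=0 bound=3 product=0
t=3: arr=1 -> substrate=0 bound=4 product=0
t=4: arr=0 -> substrate=0 bound=4 product=0
t=5: arr=3 -> substrate=3 bound=4 product=0
t=6: arr=0 -> substrate=0 bound=4 product=3
t=7: arr=0 -> substrate=0 bound=3 product=4
t=8: arr=1 -> substrate=0 bound=4 product=4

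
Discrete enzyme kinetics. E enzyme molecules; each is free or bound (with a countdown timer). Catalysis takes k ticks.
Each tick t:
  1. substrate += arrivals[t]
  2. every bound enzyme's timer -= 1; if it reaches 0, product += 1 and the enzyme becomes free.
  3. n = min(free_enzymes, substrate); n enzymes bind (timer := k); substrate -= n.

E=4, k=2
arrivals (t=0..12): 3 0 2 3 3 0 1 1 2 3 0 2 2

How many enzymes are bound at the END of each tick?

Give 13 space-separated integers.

t=0: arr=3 -> substrate=0 bound=3 product=0
t=1: arr=0 -> substrate=0 bound=3 product=0
t=2: arr=2 -> substrate=0 bound=2 product=3
t=3: arr=3 -> substrate=1 bound=4 product=3
t=4: arr=3 -> substrate=2 bound=4 product=5
t=5: arr=0 -> substrate=0 bound=4 product=7
t=6: arr=1 -> substrate=0 bound=3 product=9
t=7: arr=1 -> substrate=0 bound=2 product=11
t=8: arr=2 -> substrate=0 bound=3 product=12
t=9: arr=3 -> substrate=1 bound=4 product=13
t=10: arr=0 -> substrate=0 bound=3 product=15
t=11: arr=2 -> substrate=0 bound=3 product=17
t=12: arr=2 -> substrate=0 bound=4 product=18

Answer: 3 3 2 4 4 4 3 2 3 4 3 3 4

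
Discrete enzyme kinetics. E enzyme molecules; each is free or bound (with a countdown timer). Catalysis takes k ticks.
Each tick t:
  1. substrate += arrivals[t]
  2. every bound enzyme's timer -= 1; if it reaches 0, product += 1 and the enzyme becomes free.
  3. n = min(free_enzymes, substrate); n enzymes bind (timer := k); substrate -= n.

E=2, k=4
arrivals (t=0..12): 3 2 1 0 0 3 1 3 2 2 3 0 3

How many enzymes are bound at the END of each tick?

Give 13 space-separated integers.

Answer: 2 2 2 2 2 2 2 2 2 2 2 2 2

Derivation:
t=0: arr=3 -> substrate=1 bound=2 product=0
t=1: arr=2 -> substrate=3 bound=2 product=0
t=2: arr=1 -> substrate=4 bound=2 product=0
t=3: arr=0 -> substrate=4 bound=2 product=0
t=4: arr=0 -> substrate=2 bound=2 product=2
t=5: arr=3 -> substrate=5 bound=2 product=2
t=6: arr=1 -> substrate=6 bound=2 product=2
t=7: arr=3 -> substrate=9 bound=2 product=2
t=8: arr=2 -> substrate=9 bound=2 product=4
t=9: arr=2 -> substrate=11 bound=2 product=4
t=10: arr=3 -> substrate=14 bound=2 product=4
t=11: arr=0 -> substrate=14 bound=2 product=4
t=12: arr=3 -> substrate=15 bound=2 product=6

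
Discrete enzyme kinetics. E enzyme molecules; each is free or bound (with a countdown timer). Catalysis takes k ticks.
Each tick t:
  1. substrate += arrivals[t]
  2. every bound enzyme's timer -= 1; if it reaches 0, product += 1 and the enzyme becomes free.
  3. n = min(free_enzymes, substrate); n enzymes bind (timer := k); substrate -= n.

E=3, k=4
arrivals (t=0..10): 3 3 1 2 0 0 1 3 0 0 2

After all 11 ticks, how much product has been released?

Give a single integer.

Answer: 6

Derivation:
t=0: arr=3 -> substrate=0 bound=3 product=0
t=1: arr=3 -> substrate=3 bound=3 product=0
t=2: arr=1 -> substrate=4 bound=3 product=0
t=3: arr=2 -> substrate=6 bound=3 product=0
t=4: arr=0 -> substrate=3 bound=3 product=3
t=5: arr=0 -> substrate=3 bound=3 product=3
t=6: arr=1 -> substrate=4 bound=3 product=3
t=7: arr=3 -> substrate=7 bound=3 product=3
t=8: arr=0 -> substrate=4 bound=3 product=6
t=9: arr=0 -> substrate=4 bound=3 product=6
t=10: arr=2 -> substrate=6 bound=3 product=6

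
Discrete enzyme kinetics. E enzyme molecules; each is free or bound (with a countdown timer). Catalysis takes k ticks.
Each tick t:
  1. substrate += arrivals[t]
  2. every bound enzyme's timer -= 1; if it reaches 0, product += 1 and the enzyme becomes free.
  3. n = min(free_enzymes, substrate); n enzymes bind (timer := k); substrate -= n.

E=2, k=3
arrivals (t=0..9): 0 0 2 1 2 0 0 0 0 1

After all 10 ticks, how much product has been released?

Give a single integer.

t=0: arr=0 -> substrate=0 bound=0 product=0
t=1: arr=0 -> substrate=0 bound=0 product=0
t=2: arr=2 -> substrate=0 bound=2 product=0
t=3: arr=1 -> substrate=1 bound=2 product=0
t=4: arr=2 -> substrate=3 bound=2 product=0
t=5: arr=0 -> substrate=1 bound=2 product=2
t=6: arr=0 -> substrate=1 bound=2 product=2
t=7: arr=0 -> substrate=1 bound=2 product=2
t=8: arr=0 -> substrate=0 bound=1 product=4
t=9: arr=1 -> substrate=0 bound=2 product=4

Answer: 4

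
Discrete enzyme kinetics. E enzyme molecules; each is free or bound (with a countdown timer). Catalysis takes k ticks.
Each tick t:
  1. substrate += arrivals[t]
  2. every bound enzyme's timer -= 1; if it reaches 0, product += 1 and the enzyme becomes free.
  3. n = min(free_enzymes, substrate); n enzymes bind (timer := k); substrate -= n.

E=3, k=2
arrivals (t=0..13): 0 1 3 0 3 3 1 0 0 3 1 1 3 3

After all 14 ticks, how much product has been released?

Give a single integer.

t=0: arr=0 -> substrate=0 bound=0 product=0
t=1: arr=1 -> substrate=0 bound=1 product=0
t=2: arr=3 -> substrate=1 bound=3 product=0
t=3: arr=0 -> substrate=0 bound=3 product=1
t=4: arr=3 -> substrate=1 bound=3 product=3
t=5: arr=3 -> substrate=3 bound=3 product=4
t=6: arr=1 -> substrate=2 bound=3 product=6
t=7: arr=0 -> substrate=1 bound=3 product=7
t=8: arr=0 -> substrate=0 bound=2 product=9
t=9: arr=3 -> substrate=1 bound=3 product=10
t=10: arr=1 -> substrate=1 bound=3 product=11
t=11: arr=1 -> substrate=0 bound=3 product=13
t=12: arr=3 -> substrate=2 bound=3 product=14
t=13: arr=3 -> substrate=3 bound=3 product=16

Answer: 16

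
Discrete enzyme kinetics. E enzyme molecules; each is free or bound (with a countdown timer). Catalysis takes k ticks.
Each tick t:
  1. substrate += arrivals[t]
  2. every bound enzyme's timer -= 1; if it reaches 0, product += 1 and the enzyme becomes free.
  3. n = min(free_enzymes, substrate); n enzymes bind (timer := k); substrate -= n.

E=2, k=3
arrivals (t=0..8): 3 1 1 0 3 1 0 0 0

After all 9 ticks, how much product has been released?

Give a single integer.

t=0: arr=3 -> substrate=1 bound=2 product=0
t=1: arr=1 -> substrate=2 bound=2 product=0
t=2: arr=1 -> substrate=3 bound=2 product=0
t=3: arr=0 -> substrate=1 bound=2 product=2
t=4: arr=3 -> substrate=4 bound=2 product=2
t=5: arr=1 -> substrate=5 bound=2 product=2
t=6: arr=0 -> substrate=3 bound=2 product=4
t=7: arr=0 -> substrate=3 bound=2 product=4
t=8: arr=0 -> substrate=3 bound=2 product=4

Answer: 4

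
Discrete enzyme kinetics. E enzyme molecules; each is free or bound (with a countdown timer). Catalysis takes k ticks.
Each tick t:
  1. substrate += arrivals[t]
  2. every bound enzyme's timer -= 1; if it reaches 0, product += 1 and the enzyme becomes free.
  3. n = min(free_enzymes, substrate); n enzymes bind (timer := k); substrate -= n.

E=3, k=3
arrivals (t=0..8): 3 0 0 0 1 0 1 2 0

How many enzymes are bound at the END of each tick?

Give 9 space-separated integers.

Answer: 3 3 3 0 1 1 2 3 3

Derivation:
t=0: arr=3 -> substrate=0 bound=3 product=0
t=1: arr=0 -> substrate=0 bound=3 product=0
t=2: arr=0 -> substrate=0 bound=3 product=0
t=3: arr=0 -> substrate=0 bound=0 product=3
t=4: arr=1 -> substrate=0 bound=1 product=3
t=5: arr=0 -> substrate=0 bound=1 product=3
t=6: arr=1 -> substrate=0 bound=2 product=3
t=7: arr=2 -> substrate=0 bound=3 product=4
t=8: arr=0 -> substrate=0 bound=3 product=4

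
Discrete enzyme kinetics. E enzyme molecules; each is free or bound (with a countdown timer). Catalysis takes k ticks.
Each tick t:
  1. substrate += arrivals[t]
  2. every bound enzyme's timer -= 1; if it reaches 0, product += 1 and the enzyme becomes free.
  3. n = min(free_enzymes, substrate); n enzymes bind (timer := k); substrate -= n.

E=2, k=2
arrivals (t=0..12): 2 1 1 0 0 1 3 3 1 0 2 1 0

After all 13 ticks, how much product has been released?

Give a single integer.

t=0: arr=2 -> substrate=0 bound=2 product=0
t=1: arr=1 -> substrate=1 bound=2 product=0
t=2: arr=1 -> substrate=0 bound=2 product=2
t=3: arr=0 -> substrate=0 bound=2 product=2
t=4: arr=0 -> substrate=0 bound=0 product=4
t=5: arr=1 -> substrate=0 bound=1 product=4
t=6: arr=3 -> substrate=2 bound=2 product=4
t=7: arr=3 -> substrate=4 bound=2 product=5
t=8: arr=1 -> substrate=4 bound=2 product=6
t=9: arr=0 -> substrate=3 bound=2 product=7
t=10: arr=2 -> substrate=4 bound=2 product=8
t=11: arr=1 -> substrate=4 bound=2 product=9
t=12: arr=0 -> substrate=3 bound=2 product=10

Answer: 10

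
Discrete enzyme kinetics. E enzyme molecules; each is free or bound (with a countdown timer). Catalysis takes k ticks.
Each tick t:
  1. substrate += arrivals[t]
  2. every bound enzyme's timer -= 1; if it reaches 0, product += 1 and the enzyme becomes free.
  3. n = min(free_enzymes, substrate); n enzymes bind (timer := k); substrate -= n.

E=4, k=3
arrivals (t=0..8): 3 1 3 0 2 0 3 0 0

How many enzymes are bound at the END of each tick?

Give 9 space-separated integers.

t=0: arr=3 -> substrate=0 bound=3 product=0
t=1: arr=1 -> substrate=0 bound=4 product=0
t=2: arr=3 -> substrate=3 bound=4 product=0
t=3: arr=0 -> substrate=0 bound=4 product=3
t=4: arr=2 -> substrate=1 bound=4 product=4
t=5: arr=0 -> substrate=1 bound=4 product=4
t=6: arr=3 -> substrate=1 bound=4 product=7
t=7: arr=0 -> substrate=0 bound=4 product=8
t=8: arr=0 -> substrate=0 bound=4 product=8

Answer: 3 4 4 4 4 4 4 4 4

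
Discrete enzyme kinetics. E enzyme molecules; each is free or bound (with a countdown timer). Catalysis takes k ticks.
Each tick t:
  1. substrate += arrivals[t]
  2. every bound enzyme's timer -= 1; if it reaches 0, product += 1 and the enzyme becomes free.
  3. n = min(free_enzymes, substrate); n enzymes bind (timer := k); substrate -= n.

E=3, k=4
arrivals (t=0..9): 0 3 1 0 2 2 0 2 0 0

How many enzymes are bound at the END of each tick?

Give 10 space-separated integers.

Answer: 0 3 3 3 3 3 3 3 3 3

Derivation:
t=0: arr=0 -> substrate=0 bound=0 product=0
t=1: arr=3 -> substrate=0 bound=3 product=0
t=2: arr=1 -> substrate=1 bound=3 product=0
t=3: arr=0 -> substrate=1 bound=3 product=0
t=4: arr=2 -> substrate=3 bound=3 product=0
t=5: arr=2 -> substrate=2 bound=3 product=3
t=6: arr=0 -> substrate=2 bound=3 product=3
t=7: arr=2 -> substrate=4 bound=3 product=3
t=8: arr=0 -> substrate=4 bound=3 product=3
t=9: arr=0 -> substrate=1 bound=3 product=6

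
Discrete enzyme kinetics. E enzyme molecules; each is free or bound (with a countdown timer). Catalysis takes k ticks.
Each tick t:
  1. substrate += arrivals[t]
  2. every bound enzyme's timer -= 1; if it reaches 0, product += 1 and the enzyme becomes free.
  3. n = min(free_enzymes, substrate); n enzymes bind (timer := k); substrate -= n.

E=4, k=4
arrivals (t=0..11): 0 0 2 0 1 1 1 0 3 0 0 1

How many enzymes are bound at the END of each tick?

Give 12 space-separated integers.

Answer: 0 0 2 2 3 4 3 3 4 4 3 4

Derivation:
t=0: arr=0 -> substrate=0 bound=0 product=0
t=1: arr=0 -> substrate=0 bound=0 product=0
t=2: arr=2 -> substrate=0 bound=2 product=0
t=3: arr=0 -> substrate=0 bound=2 product=0
t=4: arr=1 -> substrate=0 bound=3 product=0
t=5: arr=1 -> substrate=0 bound=4 product=0
t=6: arr=1 -> substrate=0 bound=3 product=2
t=7: arr=0 -> substrate=0 bound=3 product=2
t=8: arr=3 -> substrate=1 bound=4 product=3
t=9: arr=0 -> substrate=0 bound=4 product=4
t=10: arr=0 -> substrate=0 bound=3 product=5
t=11: arr=1 -> substrate=0 bound=4 product=5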